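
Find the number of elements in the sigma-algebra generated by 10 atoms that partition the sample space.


Each element of the sigma-algebra is a union of some subset of the 10 atoms.
The number of such subsets is 2^10 = 1024.


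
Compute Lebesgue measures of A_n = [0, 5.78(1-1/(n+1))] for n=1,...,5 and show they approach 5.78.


By continuity of measure from below: if A_n increases to A, then m(A_n) -> m(A).
Here A = [0, 5.78], so m(A) = 5.78
Step 1: a_1 = 5.78*(1 - 1/2) = 2.89, m(A_1) = 2.89
Step 2: a_2 = 5.78*(1 - 1/3) = 3.8533, m(A_2) = 3.8533
Step 3: a_3 = 5.78*(1 - 1/4) = 4.335, m(A_3) = 4.335
Step 4: a_4 = 5.78*(1 - 1/5) = 4.624, m(A_4) = 4.624
Step 5: a_5 = 5.78*(1 - 1/6) = 4.8167, m(A_5) = 4.8167
Limit: m(A_n) -> m([0,5.78]) = 5.78


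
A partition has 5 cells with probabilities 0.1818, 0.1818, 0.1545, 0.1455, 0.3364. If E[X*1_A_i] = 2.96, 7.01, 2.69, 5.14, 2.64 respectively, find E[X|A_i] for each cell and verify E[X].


For each cell A_i: E[X|A_i] = E[X*1_A_i] / P(A_i)
Step 1: E[X|A_1] = 2.96 / 0.1818 = 16.281628
Step 2: E[X|A_2] = 7.01 / 0.1818 = 38.558856
Step 3: E[X|A_3] = 2.69 / 0.1545 = 17.411003
Step 4: E[X|A_4] = 5.14 / 0.1455 = 35.32646
Step 5: E[X|A_5] = 2.64 / 0.3364 = 7.8478
Verification: E[X] = sum E[X*1_A_i] = 2.96 + 7.01 + 2.69 + 5.14 + 2.64 = 20.44


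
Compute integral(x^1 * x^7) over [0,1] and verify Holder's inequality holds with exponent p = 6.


Step 1: Exact integral of f*g = integral(x^8, 0, 1) = 1/9
     = 0.111111
Step 2: Holder bound with p=6, q=1.2:
  ||f||_p = (integral x^6 dx)^(1/6) = (1/7)^(1/6) = 0.72302
  ||g||_q = (integral x^8.4 dx)^(1/1.2) = (1/9.4)^(1/1.2) = 0.154547
Step 3: Holder bound = ||f||_p * ||g||_q = 0.72302 * 0.154547 = 0.11174
Verification: 0.111111 <= 0.11174 (Holder holds)


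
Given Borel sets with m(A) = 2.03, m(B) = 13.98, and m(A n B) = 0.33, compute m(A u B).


By inclusion-exclusion: m(A u B) = m(A) + m(B) - m(A n B)
= 2.03 + 13.98 - 0.33
= 15.68


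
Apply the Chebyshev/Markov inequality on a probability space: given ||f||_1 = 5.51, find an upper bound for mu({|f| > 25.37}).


Chebyshev/Markov inequality: mu(|f| > eps) <= (||f||_p / eps)^p
Step 1: ||f||_1 / eps = 5.51 / 25.37 = 0.217186
Step 2: Raise to power p = 1:
  (0.217186)^1 = 0.217186
Step 3: Therefore mu(|f| > 25.37) <= 0.217186


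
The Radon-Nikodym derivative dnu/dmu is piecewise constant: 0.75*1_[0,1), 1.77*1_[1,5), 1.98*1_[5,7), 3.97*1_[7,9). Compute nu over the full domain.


Integrate each piece of the Radon-Nikodym derivative:
Step 1: integral_0^1 0.75 dx = 0.75*(1-0) = 0.75*1 = 0.75
Step 2: integral_1^5 1.77 dx = 1.77*(5-1) = 1.77*4 = 7.08
Step 3: integral_5^7 1.98 dx = 1.98*(7-5) = 1.98*2 = 3.96
Step 4: integral_7^9 3.97 dx = 3.97*(9-7) = 3.97*2 = 7.94
Total: 0.75 + 7.08 + 3.96 + 7.94 = 19.73


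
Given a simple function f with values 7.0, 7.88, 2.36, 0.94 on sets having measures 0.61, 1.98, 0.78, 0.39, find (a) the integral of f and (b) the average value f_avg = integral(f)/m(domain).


Step 1: Integral = sum(value_i * measure_i)
= 7.0*0.61 + 7.88*1.98 + 2.36*0.78 + 0.94*0.39
= 4.27 + 15.6024 + 1.8408 + 0.3666
= 22.0798
Step 2: Total measure of domain = 0.61 + 1.98 + 0.78 + 0.39 = 3.76
Step 3: Average value = 22.0798 / 3.76 = 5.872287


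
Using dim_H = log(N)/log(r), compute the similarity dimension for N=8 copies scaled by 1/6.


For a self-similar set with N copies scaled by 1/r:
dim_H = log(N)/log(r) = log(8)/log(6)
= 2.079442/1.791759
= 1.160558


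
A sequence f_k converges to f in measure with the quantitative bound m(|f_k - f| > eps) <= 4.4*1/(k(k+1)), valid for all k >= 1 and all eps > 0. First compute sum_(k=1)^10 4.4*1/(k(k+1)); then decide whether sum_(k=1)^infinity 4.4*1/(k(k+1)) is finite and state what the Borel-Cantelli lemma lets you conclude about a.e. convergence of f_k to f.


Step 1: List the terms 4.4*1/(k(k+1)) for k = 1 to 10:
  k=1: 2.2
  k=2: 0.733333
  k=3: 0.366667
  k=4: 0.22
  k=5: 0.146667
  k=6: 0.104762
  k=7: 0.078571
  k=8: 0.061111
  k=9: 0.048889
  k=10: 0.04
Step 2: Partial sum = 2.2 + 0.733333 + 0.366667 + 0.22 + 0.146667 + 0.104762 + 0.078571 + 0.061111 + 0.048889 + 0.04
     = 4
Step 3: The full series sum_(k>=1) 4.4*1/(k(k+1)) converges (telescoping series sum 1/(k(k+1)) = 1; a constant multiple of a convergent series converges).
Step 4: Fix eps > 0. Since sum_k m(|f_k - f| > eps) < infinity, the Borel-Cantelli lemma gives
        m(limsup_k {|f_k - f| > eps}) = 0, i.e. for a.e. x, |f_k(x) - f(x)| <= eps for all large k.
        Applying this with eps = 1/j for j = 1, 2, ... and intersecting the countably many full-measure sets,
        for a.e. x we get limsup_k |f_k(x) - f(x)| <= 1/j for every j, hence f_k -> f almost everywhere.
Conclusion: series converges; Borel-Cantelli yields f_k -> f a.e.


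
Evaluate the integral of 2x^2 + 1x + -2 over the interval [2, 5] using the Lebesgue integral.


The Lebesgue integral of a Riemann-integrable function agrees with the Riemann integral.
Antiderivative F(x) = (2/3)x^3 + (1/2)x^2 + -2x
F(5) = (2/3)*5^3 + (1/2)*5^2 + -2*5
     = (2/3)*125 + (1/2)*25 + -2*5
     = 83.333333 + 12.5 + -10
     = 85.833333
F(2) = 3.333333
Integral = F(5) - F(2) = 85.833333 - 3.333333 = 82.5


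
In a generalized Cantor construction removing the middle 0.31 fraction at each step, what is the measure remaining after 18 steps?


Step 1: At each step, fraction remaining = 1 - 0.31 = 0.69
Step 2: After 18 steps, measure = (0.69)^18
Result = 0.001257


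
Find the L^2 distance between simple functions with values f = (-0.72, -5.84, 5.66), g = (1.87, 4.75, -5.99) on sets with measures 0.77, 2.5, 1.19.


Step 1: Compute differences f_i - g_i:
  -0.72 - 1.87 = -2.59
  -5.84 - 4.75 = -10.59
  5.66 - -5.99 = 11.65
Step 2: Compute |diff|^2 * measure for each set:
  |-2.59|^2 * 0.77 = 6.7081 * 0.77 = 5.165237
  |-10.59|^2 * 2.5 = 112.1481 * 2.5 = 280.37025
  |11.65|^2 * 1.19 = 135.7225 * 1.19 = 161.509775
Step 3: Sum = 447.045262
Step 4: ||f-g||_2 = (447.045262)^(1/2) = 21.143445


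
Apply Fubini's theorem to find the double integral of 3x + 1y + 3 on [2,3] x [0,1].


By Fubini, integrate in x first, then y.
Step 1: Fix y, integrate over x in [2,3]:
  integral(3x + 1y + 3, x=2..3)
  = 3*(3^2 - 2^2)/2 + (1y + 3)*(3 - 2)
  = 7.5 + (1y + 3)*1
  = 7.5 + 1y + 3
  = 10.5 + 1y
Step 2: Integrate over y in [0,1]:
  integral(10.5 + 1y, y=0..1)
  = 10.5*1 + 1*(1^2 - 0^2)/2
  = 10.5 + 0.5
  = 11


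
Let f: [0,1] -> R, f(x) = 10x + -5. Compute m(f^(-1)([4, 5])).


f^(-1)([4, 5]) = {x : 4 <= 10x + -5 <= 5}
Solving: (4 - -5)/10 <= x <= (5 - -5)/10
= [0.9, 1]
Intersecting with [0,1]: [0.9, 1]
Measure = 1 - 0.9 = 0.1


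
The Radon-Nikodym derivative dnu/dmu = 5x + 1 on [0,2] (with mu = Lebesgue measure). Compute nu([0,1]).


nu(A) = integral_A (dnu/dmu) dmu = integral_0^1 (5x + 1) dx
Step 1: Antiderivative F(x) = (5/2)x^2 + 1x
Step 2: F(1) = (5/2)*1^2 + 1*1 = 2.5 + 1 = 3.5
Step 3: F(0) = (5/2)*0^2 + 1*0 = 0.0 + 0 = 0.0
Step 4: nu([0,1]) = F(1) - F(0) = 3.5 - 0.0 = 3.5


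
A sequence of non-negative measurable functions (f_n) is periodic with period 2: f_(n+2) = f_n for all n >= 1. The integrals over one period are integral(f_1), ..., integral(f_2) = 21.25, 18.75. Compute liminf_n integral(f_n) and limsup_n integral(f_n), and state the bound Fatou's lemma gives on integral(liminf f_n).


The sequence (integral(f_n)) is periodic with period 2, repeating the values 21.25, 18.75 indefinitely.
Step 1: For a periodic sequence, every tail (a_m, a_(m+1), ...) contains all 2 period values infinitely often.
Step 2: Hence inf of every tail = min of the period values = min(21.25, 18.75) = 18.75.
        liminf_n integral(f_n) = sup over m of (inf of tail from m) = 18.75.
Step 3: Similarly sup of every tail = max of the period values = 21.25.
        limsup_n integral(f_n) = 21.25.
Step 4: Fatou's lemma: integral(liminf_n f_n) <= liminf_n integral(f_n) = 18.75.
        So the integral of the pointwise liminf is at most 18.75.


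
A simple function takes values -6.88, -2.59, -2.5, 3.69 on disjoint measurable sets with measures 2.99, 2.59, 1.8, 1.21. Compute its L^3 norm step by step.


Step 1: Compute |f_i|^3 for each value:
  |-6.88|^3 = 325.660672
  |-2.59|^3 = 17.373979
  |-2.5|^3 = 15.625
  |3.69|^3 = 50.243409
Step 2: Multiply by measures and sum:
  325.660672 * 2.99 = 973.725409
  17.373979 * 2.59 = 44.998606
  15.625 * 1.8 = 28.125
  50.243409 * 1.21 = 60.794525
Sum = 973.725409 + 44.998606 + 28.125 + 60.794525 = 1107.64354
Step 3: Take the p-th root:
||f||_3 = (1107.64354)^(1/3) = 10.346656


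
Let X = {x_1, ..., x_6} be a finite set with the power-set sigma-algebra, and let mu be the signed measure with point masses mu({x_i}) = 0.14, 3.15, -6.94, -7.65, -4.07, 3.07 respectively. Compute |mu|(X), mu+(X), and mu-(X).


Step 1: Every measurable set is a union of atoms (the cells / points), so a Hahn decomposition is
  obtained by grouping atoms by sign: P = union of atoms with mu > 0, N = union of the remaining atoms.
  Atoms in P (indices): 1, 2, 6;  atoms in N (indices): 3, 4, 5
  Positive values: 0.14, 3.15, 3.07
  Negative values: -6.94, -7.65, -4.07
Step 2: mu+(X) = mu(P) = sum of positive atom values = 6.36
Step 3: mu-(X) = -mu(N) = sum of |negative atom values| = 18.66
Step 4: |mu|(X) = mu+(X) + mu-(X) = 6.36 + 18.66 = 25.02


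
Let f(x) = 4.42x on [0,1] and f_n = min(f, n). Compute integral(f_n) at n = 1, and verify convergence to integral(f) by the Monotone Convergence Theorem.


f(x) = 4.42x on [0,1]; f_n(x) = min(4.42x, n). At n = 1:
Step 1: f(x) reaches 1 at x = 1/4.42 = 0.226244
Step 2: integral(f_1) = integral(4.42x, 0, 0.226244) + integral(1, 0.226244, 1)
       = 4.42*0.226244^2/2 + 1*(1 - 0.226244)
       = 0.113122 + 0.773756
       = 0.886878
Step 3: As n -> infinity, f_n increases to f, so by MCT integral(f_n) -> integral(f) = 4.42/2 = 2.21.
Convergence: integral(f_1) = 0.886878 -> 2.21 as n -> infinity


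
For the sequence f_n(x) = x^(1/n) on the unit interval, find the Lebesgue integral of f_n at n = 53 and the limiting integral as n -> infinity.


At n = 53: f_53(x) = x^(1/53).
Step 1: integral(x^(1/53), 0, 1) = [x^(1/53+1) / (1/53+1)] from 0 to 1
     = 1 / (1/53 + 1) = 1 / ((53+1)/53) = 53/(53+1)
     = 53/54 = 0.981481
Step 2: As n -> infinity, f_n(x) = x^(1/n) -> 1 for x in (0,1], and f_n is increasing in n.
By MCT, lim_n integral(f_n) = integral(lim_n f_n) = integral(1, 0, 1) = 1.
Step 3: Verify convergence: 53/54 = 0.981481 -> 1


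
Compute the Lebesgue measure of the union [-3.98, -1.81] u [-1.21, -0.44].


For pairwise disjoint intervals, m(union) = sum of lengths.
= (-1.81 - -3.98) + (-0.44 - -1.21)
= 2.17 + 0.77
= 2.94


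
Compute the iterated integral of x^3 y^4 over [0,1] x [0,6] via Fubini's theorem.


By Fubini's theorem, the double integral factors as a product of single integrals:
Step 1: integral_0^1 x^3 dx = [x^4/4] from 0 to 1
     = 1^4/4 = 0.25
Step 2: integral_0^6 y^4 dy = [y^5/5] from 0 to 6
     = 6^5/5 = 1555.2
Step 3: Double integral = 0.25 * 1555.2 = 388.8


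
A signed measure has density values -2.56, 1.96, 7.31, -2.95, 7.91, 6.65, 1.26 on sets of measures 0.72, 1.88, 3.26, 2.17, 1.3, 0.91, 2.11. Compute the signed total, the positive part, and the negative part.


Step 1: Compute signed measure on each set:
  Set 1: -2.56 * 0.72 = -1.8432
  Set 2: 1.96 * 1.88 = 3.6848
  Set 3: 7.31 * 3.26 = 23.8306
  Set 4: -2.95 * 2.17 = -6.4015
  Set 5: 7.91 * 1.3 = 10.283
  Set 6: 6.65 * 0.91 = 6.0515
  Set 7: 1.26 * 2.11 = 2.6586
Step 2: Total signed measure = (-1.8432) + (3.6848) + (23.8306) + (-6.4015) + (10.283) + (6.0515) + (2.6586)
     = 38.2638
Step 3: Positive part mu+(X) = sum of positive contributions = 46.5085
Step 4: Negative part mu-(X) = |sum of negative contributions| = 8.2447


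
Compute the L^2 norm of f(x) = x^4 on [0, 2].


Step 1: ||f||_2 = (integral_0^2 |x^4|^2 dx)^(1/2)
     = (integral_0^2 x^8 dx)^(1/2)
Step 2: integral_0^2 x^8 dx = [x^9/(9)] from 0 to 2 = 2^9/9
     = 512/9 = 56.888889
Step 3: ||f||_2 = (56.888889)^(1/2) = 7.542472


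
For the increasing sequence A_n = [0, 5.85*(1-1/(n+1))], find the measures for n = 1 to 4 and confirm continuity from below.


By continuity of measure from below: if A_n increases to A, then m(A_n) -> m(A).
Here A = [0, 5.85], so m(A) = 5.85
Step 1: a_1 = 5.85*(1 - 1/2) = 2.925, m(A_1) = 2.925
Step 2: a_2 = 5.85*(1 - 1/3) = 3.9, m(A_2) = 3.9
Step 3: a_3 = 5.85*(1 - 1/4) = 4.3875, m(A_3) = 4.3875
Step 4: a_4 = 5.85*(1 - 1/5) = 4.68, m(A_4) = 4.68
Limit: m(A_n) -> m([0,5.85]) = 5.85


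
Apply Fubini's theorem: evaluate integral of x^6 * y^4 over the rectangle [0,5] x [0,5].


By Fubini's theorem, the double integral factors as a product of single integrals:
Step 1: integral_0^5 x^6 dx = [x^7/7] from 0 to 5
     = 5^7/7 = 11160.714286
Step 2: integral_0^5 y^4 dy = [y^5/5] from 0 to 5
     = 5^5/5 = 625
Step 3: Double integral = 11160.714286 * 625 = 6.975446e+06


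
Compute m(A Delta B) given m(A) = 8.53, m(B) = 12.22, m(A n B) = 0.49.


m(A Delta B) = m(A) + m(B) - 2*m(A n B)
= 8.53 + 12.22 - 2*0.49
= 8.53 + 12.22 - 0.98
= 19.77


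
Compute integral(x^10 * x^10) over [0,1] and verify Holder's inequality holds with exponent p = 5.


Step 1: Exact integral of f*g = integral(x^20, 0, 1) = 1/21
     = 0.047619
Step 2: Holder bound with p=5, q=1.25:
  ||f||_p = (integral x^50 dx)^(1/5) = (1/51)^(1/5) = 0.455497
  ||g||_q = (integral x^12.5 dx)^(1/1.25) = (1/13.5)^(1/1.25) = 0.124662
Step 3: Holder bound = ||f||_p * ||g||_q = 0.455497 * 0.124662 = 0.056783
Verification: 0.047619 <= 0.056783 (Holder holds)


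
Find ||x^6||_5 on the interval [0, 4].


Step 1: ||f||_5 = (integral_0^4 |x^6|^5 dx)^(1/5)
     = (integral_0^4 x^30 dx)^(1/5)
Step 2: integral_0^4 x^30 dx = [x^31/(31)] from 0 to 4 = 4^31/31
     = 4611686018427387904/31 = 1.487641e+17
Step 3: ||f||_5 = (1.487641e+17)^(1/5) = 2719.566028


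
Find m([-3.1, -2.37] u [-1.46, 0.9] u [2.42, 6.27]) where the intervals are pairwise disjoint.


For pairwise disjoint intervals, m(union) = sum of lengths.
= (-2.37 - -3.1) + (0.9 - -1.46) + (6.27 - 2.42)
= 0.73 + 2.36 + 3.85
= 6.94


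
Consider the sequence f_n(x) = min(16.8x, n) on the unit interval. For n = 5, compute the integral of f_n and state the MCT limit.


f(x) = 16.8x on [0,1]; f_n(x) = min(16.8x, n). At n = 5:
Step 1: f(x) reaches 5 at x = 5/16.8 = 0.297619
Step 2: integral(f_5) = integral(16.8x, 0, 0.297619) + integral(5, 0.297619, 1)
       = 16.8*0.297619^2/2 + 5*(1 - 0.297619)
       = 0.744048 + 3.511905
       = 4.255952
Step 3: As n -> infinity, f_n increases to f, so by MCT integral(f_n) -> integral(f) = 16.8/2 = 8.4.
Convergence: integral(f_5) = 4.255952 -> 8.4 as n -> infinity


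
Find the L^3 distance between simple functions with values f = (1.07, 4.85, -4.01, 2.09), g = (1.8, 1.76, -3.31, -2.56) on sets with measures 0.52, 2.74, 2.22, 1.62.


Step 1: Compute differences f_i - g_i:
  1.07 - 1.8 = -0.73
  4.85 - 1.76 = 3.09
  -4.01 - -3.31 = -0.7
  2.09 - -2.56 = 4.65
Step 2: Compute |diff|^3 * measure for each set:
  |-0.73|^3 * 0.52 = 0.389017 * 0.52 = 0.202289
  |3.09|^3 * 2.74 = 29.503629 * 2.74 = 80.839943
  |-0.7|^3 * 2.22 = 0.343 * 2.22 = 0.76146
  |4.65|^3 * 1.62 = 100.544625 * 1.62 = 162.882293
Step 3: Sum = 244.685985
Step 4: ||f-g||_3 = (244.685985)^(1/3) = 6.25465


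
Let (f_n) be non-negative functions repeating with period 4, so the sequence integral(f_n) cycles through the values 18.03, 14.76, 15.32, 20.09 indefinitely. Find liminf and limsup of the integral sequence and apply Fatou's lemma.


The sequence (integral(f_n)) is periodic with period 4, repeating the values 18.03, 14.76, 15.32, 20.09 indefinitely.
Step 1: For a periodic sequence, every tail (a_m, a_(m+1), ...) contains all 4 period values infinitely often.
Step 2: Hence inf of every tail = min of the period values = min(18.03, 14.76, 15.32, 20.09) = 14.76.
        liminf_n integral(f_n) = sup over m of (inf of tail from m) = 14.76.
Step 3: Similarly sup of every tail = max of the period values = 20.09.
        limsup_n integral(f_n) = 20.09.
Step 4: Fatou's lemma: integral(liminf_n f_n) <= liminf_n integral(f_n) = 14.76.
        So the integral of the pointwise liminf is at most 14.76.


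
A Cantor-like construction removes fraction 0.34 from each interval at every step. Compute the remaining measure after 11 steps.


Step 1: At each step, fraction remaining = 1 - 0.34 = 0.66
Step 2: After 11 steps, measure = (0.66)^11
Result = 0.010351


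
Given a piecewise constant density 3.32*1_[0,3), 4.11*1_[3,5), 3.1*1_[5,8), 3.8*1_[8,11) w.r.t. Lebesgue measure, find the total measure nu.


Integrate each piece of the Radon-Nikodym derivative:
Step 1: integral_0^3 3.32 dx = 3.32*(3-0) = 3.32*3 = 9.96
Step 2: integral_3^5 4.11 dx = 4.11*(5-3) = 4.11*2 = 8.22
Step 3: integral_5^8 3.1 dx = 3.1*(8-5) = 3.1*3 = 9.3
Step 4: integral_8^11 3.8 dx = 3.8*(11-8) = 3.8*3 = 11.4
Total: 9.96 + 8.22 + 9.3 + 11.4 = 38.88


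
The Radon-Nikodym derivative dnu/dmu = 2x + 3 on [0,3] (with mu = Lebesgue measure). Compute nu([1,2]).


nu(A) = integral_A (dnu/dmu) dmu = integral_1^2 (2x + 3) dx
Step 1: Antiderivative F(x) = (2/2)x^2 + 3x
Step 2: F(2) = (2/2)*2^2 + 3*2 = 4 + 6 = 10
Step 3: F(1) = (2/2)*1^2 + 3*1 = 1 + 3 = 4
Step 4: nu([1,2]) = F(2) - F(1) = 10 - 4 = 6


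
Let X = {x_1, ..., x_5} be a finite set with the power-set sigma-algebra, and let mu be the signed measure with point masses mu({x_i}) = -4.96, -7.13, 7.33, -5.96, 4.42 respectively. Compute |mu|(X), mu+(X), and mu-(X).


Step 1: Every measurable set is a union of atoms (the cells / points), so a Hahn decomposition is
  obtained by grouping atoms by sign: P = union of atoms with mu > 0, N = union of the remaining atoms.
  Atoms in P (indices): 3, 5;  atoms in N (indices): 1, 2, 4
  Positive values: 7.33, 4.42
  Negative values: -4.96, -7.13, -5.96
Step 2: mu+(X) = mu(P) = sum of positive atom values = 11.75
Step 3: mu-(X) = -mu(N) = sum of |negative atom values| = 18.05
Step 4: |mu|(X) = mu+(X) + mu-(X) = 11.75 + 18.05 = 29.8


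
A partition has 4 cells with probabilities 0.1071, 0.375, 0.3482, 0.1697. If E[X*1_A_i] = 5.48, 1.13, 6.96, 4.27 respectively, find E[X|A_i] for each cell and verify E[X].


For each cell A_i: E[X|A_i] = E[X*1_A_i] / P(A_i)
Step 1: E[X|A_1] = 5.48 / 0.1071 = 51.167134
Step 2: E[X|A_2] = 1.13 / 0.375 = 3.013333
Step 3: E[X|A_3] = 6.96 / 0.3482 = 19.988512
Step 4: E[X|A_4] = 4.27 / 0.1697 = 25.162051
Verification: E[X] = sum E[X*1_A_i] = 5.48 + 1.13 + 6.96 + 4.27 = 17.84


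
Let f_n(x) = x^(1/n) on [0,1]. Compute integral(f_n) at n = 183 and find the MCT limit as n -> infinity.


At n = 183: f_183(x) = x^(1/183).
Step 1: integral(x^(1/183), 0, 1) = [x^(1/183+1) / (1/183+1)] from 0 to 1
     = 1 / (1/183 + 1) = 1 / ((183+1)/183) = 183/(183+1)
     = 183/184 = 0.994565
Step 2: As n -> infinity, f_n(x) = x^(1/n) -> 1 for x in (0,1], and f_n is increasing in n.
By MCT, lim_n integral(f_n) = integral(lim_n f_n) = integral(1, 0, 1) = 1.
Step 3: Verify convergence: 183/184 = 0.994565 -> 1


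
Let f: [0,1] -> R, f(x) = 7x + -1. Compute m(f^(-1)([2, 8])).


f^(-1)([2, 8]) = {x : 2 <= 7x + -1 <= 8}
Solving: (2 - -1)/7 <= x <= (8 - -1)/7
= [0.428571, 1.285714]
Intersecting with [0,1]: [0.428571, 1]
Measure = 1 - 0.428571 = 0.571429


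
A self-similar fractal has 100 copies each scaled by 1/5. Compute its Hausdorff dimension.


For a self-similar set with N copies scaled by 1/r:
dim_H = log(N)/log(r) = log(100)/log(5)
= 4.60517/1.609438
= 2.861353


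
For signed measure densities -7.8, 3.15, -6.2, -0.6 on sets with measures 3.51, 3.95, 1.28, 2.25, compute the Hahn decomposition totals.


Step 1: Compute signed measure on each set:
  Set 1: -7.8 * 3.51 = -27.378
  Set 2: 3.15 * 3.95 = 12.4425
  Set 3: -6.2 * 1.28 = -7.936
  Set 4: -0.6 * 2.25 = -1.35
Step 2: Total signed measure = (-27.378) + (12.4425) + (-7.936) + (-1.35)
     = -24.2215
Step 3: Positive part mu+(X) = sum of positive contributions = 12.4425
Step 4: Negative part mu-(X) = |sum of negative contributions| = 36.664


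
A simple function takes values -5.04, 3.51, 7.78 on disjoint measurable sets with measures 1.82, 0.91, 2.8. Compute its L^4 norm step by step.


Step 1: Compute |f_i|^4 for each value:
  |-5.04|^4 = 645.241283
  |3.51|^4 = 151.784864
  |7.78|^4 = 3663.687207
Step 2: Multiply by measures and sum:
  645.241283 * 1.82 = 1174.339134
  151.784864 * 0.91 = 138.124226
  3663.687207 * 2.8 = 10258.324178
Sum = 1174.339134 + 138.124226 + 10258.324178 = 11570.787539
Step 3: Take the p-th root:
||f||_4 = (11570.787539)^(1/4) = 10.37148


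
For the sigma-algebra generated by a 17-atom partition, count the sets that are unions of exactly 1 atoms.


Each element of F is a union of some subset of the 17 atoms.
Elements that are unions of exactly 1 atoms correspond to 1-element subsets of the 17 atoms.
Count = C(17, 1) = 17! / (1! * 16!) = 17.


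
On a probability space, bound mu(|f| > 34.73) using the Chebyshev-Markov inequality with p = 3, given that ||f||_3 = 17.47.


Chebyshev/Markov inequality: mu(|f| > eps) <= (||f||_p / eps)^p
Step 1: ||f||_3 / eps = 17.47 / 34.73 = 0.503023
Step 2: Raise to power p = 3:
  (0.503023)^3 = 0.127281
Step 3: Therefore mu(|f| > 34.73) <= 0.127281


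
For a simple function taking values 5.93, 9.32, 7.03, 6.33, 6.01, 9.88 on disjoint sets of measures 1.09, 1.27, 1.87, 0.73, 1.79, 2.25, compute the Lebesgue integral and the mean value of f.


Step 1: Integral = sum(value_i * measure_i)
= 5.93*1.09 + 9.32*1.27 + 7.03*1.87 + 6.33*0.73 + 6.01*1.79 + 9.88*2.25
= 6.4637 + 11.8364 + 13.1461 + 4.6209 + 10.7579 + 22.23
= 69.055
Step 2: Total measure of domain = 1.09 + 1.27 + 1.87 + 0.73 + 1.79 + 2.25 = 9
Step 3: Average value = 69.055 / 9 = 7.672778


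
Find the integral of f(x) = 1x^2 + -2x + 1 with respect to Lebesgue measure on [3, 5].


The Lebesgue integral of a Riemann-integrable function agrees with the Riemann integral.
Antiderivative F(x) = (1/3)x^3 + (-2/2)x^2 + 1x
F(5) = (1/3)*5^3 + (-2/2)*5^2 + 1*5
     = (1/3)*125 + (-2/2)*25 + 1*5
     = 41.666667 + -25 + 5
     = 21.666667
F(3) = 3
Integral = F(5) - F(3) = 21.666667 - 3 = 18.666667


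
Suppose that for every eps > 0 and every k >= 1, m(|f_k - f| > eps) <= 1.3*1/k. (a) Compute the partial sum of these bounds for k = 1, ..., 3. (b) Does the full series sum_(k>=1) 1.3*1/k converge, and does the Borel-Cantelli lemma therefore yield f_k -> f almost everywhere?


Step 1: List the terms 1.3*1/k for k = 1 to 3:
  k=1: 1.3
  k=2: 0.65
  k=3: 0.433333
Step 2: Partial sum = 1.3 + 0.65 + 0.433333
     = 2.383333
Step 3: The full series sum_(k>=1) 1.3*1/k diverges (harmonic series, p = 1; a nonzero constant multiple of a divergent series diverges).
Step 4: The (first) Borel-Cantelli lemma requires a summable sequence of measures, so it does not apply here;
        from this bound alone no conclusion about a.e. convergence can be drawn (convergence in measure still
        gives an a.e.-convergent subsequence, but not a.e. convergence of the whole sequence).
Conclusion: series diverges; Borel-Cantelli is inconclusive about a.e. convergence of f_k.


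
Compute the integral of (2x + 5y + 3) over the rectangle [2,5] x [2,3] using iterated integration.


By Fubini, integrate in x first, then y.
Step 1: Fix y, integrate over x in [2,5]:
  integral(2x + 5y + 3, x=2..5)
  = 2*(5^2 - 2^2)/2 + (5y + 3)*(5 - 2)
  = 21 + (5y + 3)*3
  = 21 + 15y + 9
  = 30 + 15y
Step 2: Integrate over y in [2,3]:
  integral(30 + 15y, y=2..3)
  = 30*1 + 15*(3^2 - 2^2)/2
  = 30 + 37.5
  = 67.5


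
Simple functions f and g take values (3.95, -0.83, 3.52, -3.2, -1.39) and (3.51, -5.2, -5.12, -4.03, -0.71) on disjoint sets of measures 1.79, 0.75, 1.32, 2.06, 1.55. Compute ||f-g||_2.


Step 1: Compute differences f_i - g_i:
  3.95 - 3.51 = 0.44
  -0.83 - -5.2 = 4.37
  3.52 - -5.12 = 8.64
  -3.2 - -4.03 = 0.83
  -1.39 - -0.71 = -0.68
Step 2: Compute |diff|^2 * measure for each set:
  |0.44|^2 * 1.79 = 0.1936 * 1.79 = 0.346544
  |4.37|^2 * 0.75 = 19.0969 * 0.75 = 14.322675
  |8.64|^2 * 1.32 = 74.6496 * 1.32 = 98.537472
  |0.83|^2 * 2.06 = 0.6889 * 2.06 = 1.419134
  |-0.68|^2 * 1.55 = 0.4624 * 1.55 = 0.71672
Step 3: Sum = 115.342545
Step 4: ||f-g||_2 = (115.342545)^(1/2) = 10.739765


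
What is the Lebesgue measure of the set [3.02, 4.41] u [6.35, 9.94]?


For pairwise disjoint intervals, m(union) = sum of lengths.
= (4.41 - 3.02) + (9.94 - 6.35)
= 1.39 + 3.59
= 4.98


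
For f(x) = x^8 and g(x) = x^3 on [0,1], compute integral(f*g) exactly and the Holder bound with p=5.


Step 1: Exact integral of f*g = integral(x^11, 0, 1) = 1/12
     = 0.083333
Step 2: Holder bound with p=5, q=1.25:
  ||f||_p = (integral x^40 dx)^(1/5) = (1/41)^(1/5) = 0.475821
  ||g||_q = (integral x^3.75 dx)^(1/1.25) = (1/4.75)^(1/1.25) = 0.287505
Step 3: Holder bound = ||f||_p * ||g||_q = 0.475821 * 0.287505 = 0.136801
Verification: 0.083333 <= 0.136801 (Holder holds)


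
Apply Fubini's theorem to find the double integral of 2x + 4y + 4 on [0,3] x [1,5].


By Fubini, integrate in x first, then y.
Step 1: Fix y, integrate over x in [0,3]:
  integral(2x + 4y + 4, x=0..3)
  = 2*(3^2 - 0^2)/2 + (4y + 4)*(3 - 0)
  = 9 + (4y + 4)*3
  = 9 + 12y + 12
  = 21 + 12y
Step 2: Integrate over y in [1,5]:
  integral(21 + 12y, y=1..5)
  = 21*4 + 12*(5^2 - 1^2)/2
  = 84 + 144
  = 228


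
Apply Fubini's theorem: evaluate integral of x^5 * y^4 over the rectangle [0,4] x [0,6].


By Fubini's theorem, the double integral factors as a product of single integrals:
Step 1: integral_0^4 x^5 dx = [x^6/6] from 0 to 4
     = 4^6/6 = 682.666667
Step 2: integral_0^6 y^4 dy = [y^5/5] from 0 to 6
     = 6^5/5 = 1555.2
Step 3: Double integral = 682.666667 * 1555.2 = 1.061683e+06


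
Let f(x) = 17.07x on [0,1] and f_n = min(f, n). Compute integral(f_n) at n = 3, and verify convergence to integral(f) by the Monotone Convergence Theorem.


f(x) = 17.07x on [0,1]; f_n(x) = min(17.07x, n). At n = 3:
Step 1: f(x) reaches 3 at x = 3/17.07 = 0.175747
Step 2: integral(f_3) = integral(17.07x, 0, 0.175747) + integral(3, 0.175747, 1)
       = 17.07*0.175747^2/2 + 3*(1 - 0.175747)
       = 0.26362 + 2.472759
       = 2.73638
Step 3: As n -> infinity, f_n increases to f, so by MCT integral(f_n) -> integral(f) = 17.07/2 = 8.535.
Convergence: integral(f_3) = 2.73638 -> 8.535 as n -> infinity


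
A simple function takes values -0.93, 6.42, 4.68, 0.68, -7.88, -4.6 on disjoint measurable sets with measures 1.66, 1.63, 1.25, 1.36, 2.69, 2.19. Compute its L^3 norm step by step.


Step 1: Compute |f_i|^3 for each value:
  |-0.93|^3 = 0.804357
  |6.42|^3 = 264.609288
  |4.68|^3 = 102.503232
  |0.68|^3 = 0.314432
  |-7.88|^3 = 489.303872
  |-4.6|^3 = 97.336
Step 2: Multiply by measures and sum:
  0.804357 * 1.66 = 1.335233
  264.609288 * 1.63 = 431.313139
  102.503232 * 1.25 = 128.12904
  0.314432 * 1.36 = 0.427628
  489.303872 * 2.69 = 1316.227416
  97.336 * 2.19 = 213.16584
Sum = 1.335233 + 431.313139 + 128.12904 + 0.427628 + 1316.227416 + 213.16584 = 2090.598295
Step 3: Take the p-th root:
||f||_3 = (2090.598295)^(1/3) = 12.786653


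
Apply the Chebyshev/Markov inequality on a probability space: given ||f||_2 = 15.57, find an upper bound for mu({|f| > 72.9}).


Chebyshev/Markov inequality: mu(|f| > eps) <= (||f||_p / eps)^p
Step 1: ||f||_2 / eps = 15.57 / 72.9 = 0.21358
Step 2: Raise to power p = 2:
  (0.21358)^2 = 0.045617
Step 3: Therefore mu(|f| > 72.9) <= 0.045617


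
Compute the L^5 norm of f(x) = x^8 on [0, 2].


Step 1: ||f||_5 = (integral_0^2 |x^8|^5 dx)^(1/5)
     = (integral_0^2 x^40 dx)^(1/5)
Step 2: integral_0^2 x^40 dx = [x^41/(41)] from 0 to 2 = 2^41/41
     = 2199023255552/41 = 5.363471e+10
Step 3: ||f||_5 = (5.363471e+10)^(1/5) = 139.923027


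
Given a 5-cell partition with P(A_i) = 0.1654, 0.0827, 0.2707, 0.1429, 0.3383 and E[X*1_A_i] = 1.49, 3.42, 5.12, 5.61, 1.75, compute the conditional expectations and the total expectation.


For each cell A_i: E[X|A_i] = E[X*1_A_i] / P(A_i)
Step 1: E[X|A_1] = 1.49 / 0.1654 = 9.008464
Step 2: E[X|A_2] = 3.42 / 0.0827 = 41.354293
Step 3: E[X|A_3] = 5.12 / 0.2707 = 18.913927
Step 4: E[X|A_4] = 5.61 / 0.1429 = 39.258223
Step 5: E[X|A_5] = 1.75 / 0.3383 = 5.172923
Verification: E[X] = sum E[X*1_A_i] = 1.49 + 3.42 + 5.12 + 5.61 + 1.75 = 17.39


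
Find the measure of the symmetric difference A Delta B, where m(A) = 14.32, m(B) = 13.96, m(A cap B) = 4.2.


m(A Delta B) = m(A) + m(B) - 2*m(A n B)
= 14.32 + 13.96 - 2*4.2
= 14.32 + 13.96 - 8.4
= 19.88


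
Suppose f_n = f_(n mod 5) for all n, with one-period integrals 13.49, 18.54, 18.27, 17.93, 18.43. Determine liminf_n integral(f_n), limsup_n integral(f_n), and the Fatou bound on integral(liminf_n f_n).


The sequence (integral(f_n)) is periodic with period 5, repeating the values 13.49, 18.54, 18.27, 17.93, 18.43 indefinitely.
Step 1: For a periodic sequence, every tail (a_m, a_(m+1), ...) contains all 5 period values infinitely often.
Step 2: Hence inf of every tail = min of the period values = min(13.49, 18.54, 18.27, 17.93, 18.43) = 13.49.
        liminf_n integral(f_n) = sup over m of (inf of tail from m) = 13.49.
Step 3: Similarly sup of every tail = max of the period values = 18.54.
        limsup_n integral(f_n) = 18.54.
Step 4: Fatou's lemma: integral(liminf_n f_n) <= liminf_n integral(f_n) = 13.49.
        So the integral of the pointwise liminf is at most 13.49.


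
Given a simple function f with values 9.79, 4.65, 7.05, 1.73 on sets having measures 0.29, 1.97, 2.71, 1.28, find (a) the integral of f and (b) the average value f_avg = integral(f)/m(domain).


Step 1: Integral = sum(value_i * measure_i)
= 9.79*0.29 + 4.65*1.97 + 7.05*2.71 + 1.73*1.28
= 2.8391 + 9.1605 + 19.1055 + 2.2144
= 33.3195
Step 2: Total measure of domain = 0.29 + 1.97 + 2.71 + 1.28 = 6.25
Step 3: Average value = 33.3195 / 6.25 = 5.33112


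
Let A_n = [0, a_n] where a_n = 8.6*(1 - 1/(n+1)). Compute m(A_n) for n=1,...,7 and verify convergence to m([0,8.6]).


By continuity of measure from below: if A_n increases to A, then m(A_n) -> m(A).
Here A = [0, 8.6], so m(A) = 8.6
Step 1: a_1 = 8.6*(1 - 1/2) = 4.3, m(A_1) = 4.3
Step 2: a_2 = 8.6*(1 - 1/3) = 5.7333, m(A_2) = 5.7333
Step 3: a_3 = 8.6*(1 - 1/4) = 6.45, m(A_3) = 6.45
Step 4: a_4 = 8.6*(1 - 1/5) = 6.88, m(A_4) = 6.88
Step 5: a_5 = 8.6*(1 - 1/6) = 7.1667, m(A_5) = 7.1667
Step 6: a_6 = 8.6*(1 - 1/7) = 7.3714, m(A_6) = 7.3714
Step 7: a_7 = 8.6*(1 - 1/8) = 7.525, m(A_7) = 7.525
Limit: m(A_n) -> m([0,8.6]) = 8.6


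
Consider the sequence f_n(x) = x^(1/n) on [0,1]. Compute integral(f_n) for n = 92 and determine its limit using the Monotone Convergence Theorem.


At n = 92: f_92(x) = x^(1/92).
Step 1: integral(x^(1/92), 0, 1) = [x^(1/92+1) / (1/92+1)] from 0 to 1
     = 1 / (1/92 + 1) = 1 / ((92+1)/92) = 92/(92+1)
     = 92/93 = 0.989247
Step 2: As n -> infinity, f_n(x) = x^(1/n) -> 1 for x in (0,1], and f_n is increasing in n.
By MCT, lim_n integral(f_n) = integral(lim_n f_n) = integral(1, 0, 1) = 1.
Step 3: Verify convergence: 92/93 = 0.989247 -> 1


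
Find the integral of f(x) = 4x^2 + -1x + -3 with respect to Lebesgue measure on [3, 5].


The Lebesgue integral of a Riemann-integrable function agrees with the Riemann integral.
Antiderivative F(x) = (4/3)x^3 + (-1/2)x^2 + -3x
F(5) = (4/3)*5^3 + (-1/2)*5^2 + -3*5
     = (4/3)*125 + (-1/2)*25 + -3*5
     = 166.666667 + -12.5 + -15
     = 139.166667
F(3) = 22.5
Integral = F(5) - F(3) = 139.166667 - 22.5 = 116.666667


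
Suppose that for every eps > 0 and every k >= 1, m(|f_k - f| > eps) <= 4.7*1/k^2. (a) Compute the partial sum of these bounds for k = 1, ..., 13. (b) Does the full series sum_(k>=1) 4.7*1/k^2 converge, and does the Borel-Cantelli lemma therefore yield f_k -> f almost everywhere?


Step 1: List the terms 4.7*1/k^2 for k = 1 to 13:
  k=1: 4.7
  k=2: 1.175
  k=3: 0.522222
  k=4: 0.29375
  k=5: 0.188
  k=6: 0.130556
  k=7: 0.095918
  k=8: 0.073438
  k=9: 0.058025
  k=10: 0.047
  k=11: 0.038843
  k=12: 0.032639
  k=13: 0.027811
Step 2: Partial sum = 4.7 + 1.175 + 0.522222 + 0.29375 + 0.188 + 0.130556 + 0.095918 + 0.073438 + 0.058025 + 0.047 + 0.038843 + 0.032639 + 0.027811
     = 7.383201
Step 3: The full series sum_(k>=1) 4.7*1/k^2 converges (p-series with p = 2 > 1; a constant multiple of a convergent series converges).
Step 4: Fix eps > 0. Since sum_k m(|f_k - f| > eps) < infinity, the Borel-Cantelli lemma gives
        m(limsup_k {|f_k - f| > eps}) = 0, i.e. for a.e. x, |f_k(x) - f(x)| <= eps for all large k.
        Applying this with eps = 1/j for j = 1, 2, ... and intersecting the countably many full-measure sets,
        for a.e. x we get limsup_k |f_k(x) - f(x)| <= 1/j for every j, hence f_k -> f almost everywhere.
Conclusion: series converges; Borel-Cantelli yields f_k -> f a.e.


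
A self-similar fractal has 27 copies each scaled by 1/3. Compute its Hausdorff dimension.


For a self-similar set with N copies scaled by 1/r:
dim_H = log(N)/log(r) = log(27)/log(3)
= 3.295837/1.098612
= 3


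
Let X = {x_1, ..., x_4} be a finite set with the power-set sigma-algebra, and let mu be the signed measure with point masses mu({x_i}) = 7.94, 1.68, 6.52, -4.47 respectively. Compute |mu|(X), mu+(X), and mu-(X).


Step 1: Every measurable set is a union of atoms (the cells / points), so a Hahn decomposition is
  obtained by grouping atoms by sign: P = union of atoms with mu > 0, N = union of the remaining atoms.
  Atoms in P (indices): 1, 2, 3;  atoms in N (indices): 4
  Positive values: 7.94, 1.68, 6.52
  Negative values: -4.47
Step 2: mu+(X) = mu(P) = sum of positive atom values = 16.14
Step 3: mu-(X) = -mu(N) = sum of |negative atom values| = 4.47
Step 4: |mu|(X) = mu+(X) + mu-(X) = 16.14 + 4.47 = 20.61


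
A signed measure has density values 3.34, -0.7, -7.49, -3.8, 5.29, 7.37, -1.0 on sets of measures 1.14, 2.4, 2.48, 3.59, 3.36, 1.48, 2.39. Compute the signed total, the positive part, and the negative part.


Step 1: Compute signed measure on each set:
  Set 1: 3.34 * 1.14 = 3.8076
  Set 2: -0.7 * 2.4 = -1.68
  Set 3: -7.49 * 2.48 = -18.5752
  Set 4: -3.8 * 3.59 = -13.642
  Set 5: 5.29 * 3.36 = 17.7744
  Set 6: 7.37 * 1.48 = 10.9076
  Set 7: -1.0 * 2.39 = -2.39
Step 2: Total signed measure = (3.8076) + (-1.68) + (-18.5752) + (-13.642) + (17.7744) + (10.9076) + (-2.39)
     = -3.7976
Step 3: Positive part mu+(X) = sum of positive contributions = 32.4896
Step 4: Negative part mu-(X) = |sum of negative contributions| = 36.2872


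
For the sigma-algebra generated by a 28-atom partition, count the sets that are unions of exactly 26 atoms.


Each element of F is a union of some subset of the 28 atoms.
Elements that are unions of exactly 26 atoms correspond to 26-element subsets of the 28 atoms.
Count = C(28, 26) = 28! / (26! * 2!) = 378.


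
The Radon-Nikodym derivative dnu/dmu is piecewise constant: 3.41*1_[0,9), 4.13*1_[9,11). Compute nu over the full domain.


Integrate each piece of the Radon-Nikodym derivative:
Step 1: integral_0^9 3.41 dx = 3.41*(9-0) = 3.41*9 = 30.69
Step 2: integral_9^11 4.13 dx = 4.13*(11-9) = 4.13*2 = 8.26
Total: 30.69 + 8.26 = 38.95


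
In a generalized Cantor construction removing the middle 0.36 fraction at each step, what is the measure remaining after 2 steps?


Step 1: At each step, fraction remaining = 1 - 0.36 = 0.64
Step 2: After 2 steps, measure = (0.64)^2
Step 3: Computing the power step by step:
  After step 1: 0.64
  After step 2: 0.4096
Result = 0.4096


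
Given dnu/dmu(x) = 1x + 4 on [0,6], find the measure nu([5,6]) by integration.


nu(A) = integral_A (dnu/dmu) dmu = integral_5^6 (1x + 4) dx
Step 1: Antiderivative F(x) = (1/2)x^2 + 4x
Step 2: F(6) = (1/2)*6^2 + 4*6 = 18 + 24 = 42
Step 3: F(5) = (1/2)*5^2 + 4*5 = 12.5 + 20 = 32.5
Step 4: nu([5,6]) = F(6) - F(5) = 42 - 32.5 = 9.5


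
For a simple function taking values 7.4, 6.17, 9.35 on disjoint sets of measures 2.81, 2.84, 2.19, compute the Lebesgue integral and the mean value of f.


Step 1: Integral = sum(value_i * measure_i)
= 7.4*2.81 + 6.17*2.84 + 9.35*2.19
= 20.794 + 17.5228 + 20.4765
= 58.7933
Step 2: Total measure of domain = 2.81 + 2.84 + 2.19 = 7.84
Step 3: Average value = 58.7933 / 7.84 = 7.499145


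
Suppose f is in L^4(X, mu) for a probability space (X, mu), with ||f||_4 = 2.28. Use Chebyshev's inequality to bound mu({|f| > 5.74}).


Chebyshev/Markov inequality: mu(|f| > eps) <= (||f||_p / eps)^p
Step 1: ||f||_4 / eps = 2.28 / 5.74 = 0.397213
Step 2: Raise to power p = 4:
  (0.397213)^4 = 0.024894
Step 3: Therefore mu(|f| > 5.74) <= 0.024894


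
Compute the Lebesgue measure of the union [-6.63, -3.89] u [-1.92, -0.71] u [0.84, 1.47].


For pairwise disjoint intervals, m(union) = sum of lengths.
= (-3.89 - -6.63) + (-0.71 - -1.92) + (1.47 - 0.84)
= 2.74 + 1.21 + 0.63
= 4.58


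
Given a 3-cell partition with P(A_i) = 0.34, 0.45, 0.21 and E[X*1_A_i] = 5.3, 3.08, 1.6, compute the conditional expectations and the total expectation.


For each cell A_i: E[X|A_i] = E[X*1_A_i] / P(A_i)
Step 1: E[X|A_1] = 5.3 / 0.34 = 15.588235
Step 2: E[X|A_2] = 3.08 / 0.45 = 6.844444
Step 3: E[X|A_3] = 1.6 / 0.21 = 7.619048
Verification: E[X] = sum E[X*1_A_i] = 5.3 + 3.08 + 1.6 = 9.98


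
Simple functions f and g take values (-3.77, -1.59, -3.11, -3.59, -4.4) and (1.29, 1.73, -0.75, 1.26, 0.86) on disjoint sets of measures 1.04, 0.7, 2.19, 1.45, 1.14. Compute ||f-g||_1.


Step 1: Compute differences f_i - g_i:
  -3.77 - 1.29 = -5.06
  -1.59 - 1.73 = -3.32
  -3.11 - -0.75 = -2.36
  -3.59 - 1.26 = -4.85
  -4.4 - 0.86 = -5.26
Step 2: Compute |diff|^1 * measure for each set:
  |-5.06|^1 * 1.04 = 5.06 * 1.04 = 5.2624
  |-3.32|^1 * 0.7 = 3.32 * 0.7 = 2.324
  |-2.36|^1 * 2.19 = 2.36 * 2.19 = 5.1684
  |-4.85|^1 * 1.45 = 4.85 * 1.45 = 7.0325
  |-5.26|^1 * 1.14 = 5.26 * 1.14 = 5.9964
Step 3: Sum = 25.7837
Step 4: ||f-g||_1 = (25.7837)^(1/1) = 25.7837


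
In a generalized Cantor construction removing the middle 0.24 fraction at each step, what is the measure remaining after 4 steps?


Step 1: At each step, fraction remaining = 1 - 0.24 = 0.76
Step 2: After 4 steps, measure = (0.76)^4
Step 3: Computing the power step by step:
  After step 1: 0.76
  After step 2: 0.5776
  After step 3: 0.438976
  After step 4: 0.333622
Result = 0.333622


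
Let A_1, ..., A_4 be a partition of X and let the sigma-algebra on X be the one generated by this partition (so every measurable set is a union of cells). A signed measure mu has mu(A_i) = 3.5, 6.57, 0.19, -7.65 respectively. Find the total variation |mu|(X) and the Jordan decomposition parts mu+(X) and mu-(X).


Step 1: Every measurable set is a union of atoms (the cells / points), so a Hahn decomposition is
  obtained by grouping atoms by sign: P = union of atoms with mu > 0, N = union of the remaining atoms.
  Atoms in P (indices): 1, 2, 3;  atoms in N (indices): 4
  Positive values: 3.5, 6.57, 0.19
  Negative values: -7.65
Step 2: mu+(X) = mu(P) = sum of positive atom values = 10.26
Step 3: mu-(X) = -mu(N) = sum of |negative atom values| = 7.65
Step 4: |mu|(X) = mu+(X) + mu-(X) = 10.26 + 7.65 = 17.91


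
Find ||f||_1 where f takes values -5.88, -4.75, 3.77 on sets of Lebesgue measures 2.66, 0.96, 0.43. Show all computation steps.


Step 1: Compute |f_i|^1 for each value:
  |-5.88|^1 = 5.88
  |-4.75|^1 = 4.75
  |3.77|^1 = 3.77
Step 2: Multiply by measures and sum:
  5.88 * 2.66 = 15.6408
  4.75 * 0.96 = 4.56
  3.77 * 0.43 = 1.6211
Sum = 15.6408 + 4.56 + 1.6211 = 21.8219
Step 3: Take the p-th root:
||f||_1 = (21.8219)^(1/1) = 21.8219


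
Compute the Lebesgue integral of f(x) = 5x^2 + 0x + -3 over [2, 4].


The Lebesgue integral of a Riemann-integrable function agrees with the Riemann integral.
Antiderivative F(x) = (5/3)x^3 + (0/2)x^2 + -3x
F(4) = (5/3)*4^3 + (0/2)*4^2 + -3*4
     = (5/3)*64 + (0/2)*16 + -3*4
     = 106.666667 + 0.0 + -12
     = 94.666667
F(2) = 7.333333
Integral = F(4) - F(2) = 94.666667 - 7.333333 = 87.333333


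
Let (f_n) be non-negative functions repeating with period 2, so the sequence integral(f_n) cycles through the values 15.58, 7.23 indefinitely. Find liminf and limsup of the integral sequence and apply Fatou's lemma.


The sequence (integral(f_n)) is periodic with period 2, repeating the values 15.58, 7.23 indefinitely.
Step 1: For a periodic sequence, every tail (a_m, a_(m+1), ...) contains all 2 period values infinitely often.
Step 2: Hence inf of every tail = min of the period values = min(15.58, 7.23) = 7.23.
        liminf_n integral(f_n) = sup over m of (inf of tail from m) = 7.23.
Step 3: Similarly sup of every tail = max of the period values = 15.58.
        limsup_n integral(f_n) = 15.58.
Step 4: Fatou's lemma: integral(liminf_n f_n) <= liminf_n integral(f_n) = 7.23.
        So the integral of the pointwise liminf is at most 7.23.
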